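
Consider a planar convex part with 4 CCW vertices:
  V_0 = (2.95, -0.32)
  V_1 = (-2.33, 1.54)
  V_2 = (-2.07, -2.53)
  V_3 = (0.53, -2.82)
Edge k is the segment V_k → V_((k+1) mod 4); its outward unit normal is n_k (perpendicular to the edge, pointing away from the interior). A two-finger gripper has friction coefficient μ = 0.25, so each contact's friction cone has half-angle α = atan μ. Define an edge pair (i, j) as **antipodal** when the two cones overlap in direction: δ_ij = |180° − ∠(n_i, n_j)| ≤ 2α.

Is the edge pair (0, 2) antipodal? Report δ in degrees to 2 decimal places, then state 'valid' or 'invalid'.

α = atan 0.25 = 14.04°;  2α = 28.07°
edge 0: e_0 = (-5.28, +1.86);  n_0 = (+0.3323, +0.9432)
edge 2: e_2 = (+2.60, -0.29);  n_2 = (-0.1109, -0.9938)
∠(n_0, n_2) = 166.96°
δ = |180° − 166.96°| = 13.04°
13.04° ≤ 2α = 28.07°  →  valid

δ = 13.04°, valid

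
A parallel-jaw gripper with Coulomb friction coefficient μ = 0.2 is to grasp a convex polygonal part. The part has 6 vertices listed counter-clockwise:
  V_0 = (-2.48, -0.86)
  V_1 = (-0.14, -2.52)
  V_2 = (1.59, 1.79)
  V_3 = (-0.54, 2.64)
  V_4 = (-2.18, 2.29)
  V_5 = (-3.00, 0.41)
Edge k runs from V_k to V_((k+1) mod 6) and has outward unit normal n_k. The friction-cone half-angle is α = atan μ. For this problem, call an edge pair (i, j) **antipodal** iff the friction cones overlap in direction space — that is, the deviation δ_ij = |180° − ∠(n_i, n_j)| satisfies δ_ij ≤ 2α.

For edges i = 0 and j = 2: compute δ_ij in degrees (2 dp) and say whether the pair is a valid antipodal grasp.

α = atan 0.2 = 11.31°;  2α = 22.62°
edge 0: e_0 = (+2.34, -1.66);  n_0 = (-0.5786, -0.8156)
edge 2: e_2 = (-2.13, +0.85);  n_2 = (+0.3706, +0.9288)
∠(n_0, n_2) = 166.40°
δ = |180° − 166.40°| = 13.60°
13.60° ≤ 2α = 22.62°  →  valid

δ = 13.60°, valid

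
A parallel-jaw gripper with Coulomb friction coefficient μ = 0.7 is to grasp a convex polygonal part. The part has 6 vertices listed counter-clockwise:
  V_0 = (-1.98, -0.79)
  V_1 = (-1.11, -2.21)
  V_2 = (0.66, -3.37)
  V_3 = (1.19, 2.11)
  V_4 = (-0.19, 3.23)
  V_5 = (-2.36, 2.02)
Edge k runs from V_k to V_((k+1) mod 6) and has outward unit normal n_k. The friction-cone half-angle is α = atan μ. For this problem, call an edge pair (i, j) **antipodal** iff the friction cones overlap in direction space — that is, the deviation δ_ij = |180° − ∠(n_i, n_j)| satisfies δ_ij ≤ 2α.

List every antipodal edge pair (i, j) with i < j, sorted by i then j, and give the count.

α = atan 0.7 = 34.99°;  2α = 69.98°
n_0 = (-0.8527, -0.5224)
n_1 = (-0.5481, -0.8364)
n_2 = (+0.9954, -0.0963)
n_3 = (+0.6302, +0.7765)
n_4 = (-0.4870, +0.8734)
n_5 = (-0.9910, -0.1340)
  (0,1): δ = 154.73°  ·
  (0,2): δ = 37.02°  ✓
  (0,3): δ = 19.44°  ✓
  (0,4): δ = 87.65°  ·
  (0,5): δ = 156.21°  ·
  (1,2): δ = 62.28°  ✓
  (1,3): δ = 5.82°  ✓
  (1,4): δ = 62.38°  ✓
  (1,5): δ = 130.94°  ·
  (2,3): δ = 123.54°  ·
  (2,4): δ = 55.33°  ✓
  (2,5): δ = 13.23°  ✓
  (3,4): δ = 111.79°  ·
  (3,5): δ = 43.24°  ✓
  (4,5): δ = 111.44°  ·
antipodal pairs: 8

count = 8; pairs: (0,2), (0,3), (1,2), (1,3), (1,4), (2,4), (2,5), (3,5)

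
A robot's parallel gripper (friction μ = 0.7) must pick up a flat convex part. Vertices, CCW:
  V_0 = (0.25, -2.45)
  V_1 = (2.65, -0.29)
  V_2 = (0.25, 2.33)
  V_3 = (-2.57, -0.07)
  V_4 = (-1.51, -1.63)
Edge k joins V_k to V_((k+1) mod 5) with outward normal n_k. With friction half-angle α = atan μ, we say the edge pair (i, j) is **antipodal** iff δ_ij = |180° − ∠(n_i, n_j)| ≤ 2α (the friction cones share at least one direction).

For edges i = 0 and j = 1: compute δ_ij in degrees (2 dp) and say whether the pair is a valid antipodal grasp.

δ = 89.50°, invalid

α = atan 0.7 = 34.99°;  2α = 69.98°
edge 0: e_0 = (+2.40, +2.16);  n_0 = (+0.6690, -0.7433)
edge 1: e_1 = (-2.40, +2.62);  n_1 = (+0.7374, +0.6755)
∠(n_0, n_1) = 90.50°
δ = |180° − 90.50°| = 89.50°
89.50° > 2α = 69.98°  →  invalid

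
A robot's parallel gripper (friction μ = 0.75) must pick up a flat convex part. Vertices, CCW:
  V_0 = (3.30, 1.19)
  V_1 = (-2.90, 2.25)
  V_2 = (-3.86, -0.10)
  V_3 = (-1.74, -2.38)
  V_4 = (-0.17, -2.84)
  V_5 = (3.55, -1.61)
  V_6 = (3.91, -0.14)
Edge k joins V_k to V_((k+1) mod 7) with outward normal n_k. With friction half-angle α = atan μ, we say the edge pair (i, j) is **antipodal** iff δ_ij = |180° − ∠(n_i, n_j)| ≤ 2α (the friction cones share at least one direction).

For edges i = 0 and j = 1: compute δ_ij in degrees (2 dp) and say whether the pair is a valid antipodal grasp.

α = atan 0.75 = 36.87°;  2α = 73.74°
edge 0: e_0 = (-6.20, +1.06);  n_0 = (+0.1685, +0.9857)
edge 1: e_1 = (-0.96, -2.35);  n_1 = (-0.9257, +0.3782)
∠(n_0, n_1) = 77.48°
δ = |180° − 77.48°| = 102.52°
102.52° > 2α = 73.74°  →  invalid

δ = 102.52°, invalid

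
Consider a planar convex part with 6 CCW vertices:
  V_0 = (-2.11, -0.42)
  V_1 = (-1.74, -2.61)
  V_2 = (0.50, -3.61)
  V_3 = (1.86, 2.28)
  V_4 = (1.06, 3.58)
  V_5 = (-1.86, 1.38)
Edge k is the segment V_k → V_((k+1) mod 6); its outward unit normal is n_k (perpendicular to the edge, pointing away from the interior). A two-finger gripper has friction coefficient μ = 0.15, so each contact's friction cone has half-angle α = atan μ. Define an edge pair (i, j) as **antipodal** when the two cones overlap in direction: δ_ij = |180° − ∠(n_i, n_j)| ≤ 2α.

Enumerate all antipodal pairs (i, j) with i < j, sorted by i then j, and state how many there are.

α = atan 0.15 = 8.53°;  2α = 17.06°
n_0 = (-0.9860, -0.1666)
n_1 = (-0.4077, -0.9131)
n_2 = (+0.9744, -0.2250)
n_3 = (+0.8517, +0.5241)
n_4 = (-0.6017, +0.7987)
n_5 = (-0.9905, +0.1376)
  (0,1): δ = 123.65°  ·
  (0,2): δ = 22.59°  ·
  (0,3): δ = 22.02°  ·
  (0,4): δ = 117.41°  ·
  (0,5): δ = 162.50°  ·
  (1,2): δ = 78.94°  ·
  (1,3): δ = 34.34°  ·
  (1,4): δ = 61.05°  ·
  (1,5): δ = 106.15°  ·
  (2,3): δ = 135.39°  ·
  (2,4): δ = 40.00°  ·
  (2,5): δ = 5.09°  ✓
  (3,4): δ = 84.61°  ·
  (3,5): δ = 39.51°  ·
  (4,5): δ = 134.90°  ·
antipodal pairs: 1

count = 1; pairs: (2,5)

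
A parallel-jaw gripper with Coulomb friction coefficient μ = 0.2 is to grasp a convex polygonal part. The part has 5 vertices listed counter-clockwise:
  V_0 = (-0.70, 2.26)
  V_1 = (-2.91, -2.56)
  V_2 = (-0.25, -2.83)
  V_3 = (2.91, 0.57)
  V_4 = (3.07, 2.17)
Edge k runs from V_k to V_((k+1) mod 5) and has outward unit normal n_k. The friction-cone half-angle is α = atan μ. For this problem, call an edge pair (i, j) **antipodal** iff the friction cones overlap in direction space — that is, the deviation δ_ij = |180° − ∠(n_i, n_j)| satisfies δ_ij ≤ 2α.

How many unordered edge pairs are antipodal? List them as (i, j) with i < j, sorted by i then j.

count = 3; pairs: (0,2), (0,3), (1,4)

α = atan 0.2 = 11.31°;  2α = 22.62°
n_0 = (-0.9090, +0.4168)
n_1 = (-0.1010, -0.9949)
n_2 = (+0.7325, -0.6808)
n_3 = (+0.9950, -0.0995)
n_4 = (+0.0239, +0.9997)
  (0,1): δ = 71.16°  ·
  (0,2): δ = 18.27°  ✓
  (0,3): δ = 18.92°  ✓
  (0,4): δ = 113.26°  ·
  (1,2): δ = 127.11°  ·
  (1,3): δ = 89.91°  ·
  (1,4): δ = 4.43°  ✓
  (2,3): δ = 142.81°  ·
  (2,4): δ = 48.46°  ·
  (3,4): δ = 85.66°  ·
antipodal pairs: 3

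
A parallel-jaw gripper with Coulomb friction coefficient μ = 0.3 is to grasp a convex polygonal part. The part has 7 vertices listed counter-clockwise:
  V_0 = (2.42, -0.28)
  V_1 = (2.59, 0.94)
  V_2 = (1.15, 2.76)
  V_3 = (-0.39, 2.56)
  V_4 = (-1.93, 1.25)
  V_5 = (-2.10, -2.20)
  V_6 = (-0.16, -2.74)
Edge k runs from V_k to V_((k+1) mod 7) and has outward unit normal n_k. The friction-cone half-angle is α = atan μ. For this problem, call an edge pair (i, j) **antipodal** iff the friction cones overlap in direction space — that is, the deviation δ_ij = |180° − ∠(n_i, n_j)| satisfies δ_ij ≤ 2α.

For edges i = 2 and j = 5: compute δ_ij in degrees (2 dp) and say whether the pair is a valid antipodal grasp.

α = atan 0.3 = 16.70°;  2α = 33.40°
edge 2: e_2 = (-1.54, -0.20);  n_2 = (-0.1288, +0.9917)
edge 5: e_5 = (+1.94, -0.54);  n_5 = (-0.2682, -0.9634)
∠(n_2, n_5) = 157.05°
δ = |180° − 157.05°| = 22.95°
22.95° ≤ 2α = 33.40°  →  valid

δ = 22.95°, valid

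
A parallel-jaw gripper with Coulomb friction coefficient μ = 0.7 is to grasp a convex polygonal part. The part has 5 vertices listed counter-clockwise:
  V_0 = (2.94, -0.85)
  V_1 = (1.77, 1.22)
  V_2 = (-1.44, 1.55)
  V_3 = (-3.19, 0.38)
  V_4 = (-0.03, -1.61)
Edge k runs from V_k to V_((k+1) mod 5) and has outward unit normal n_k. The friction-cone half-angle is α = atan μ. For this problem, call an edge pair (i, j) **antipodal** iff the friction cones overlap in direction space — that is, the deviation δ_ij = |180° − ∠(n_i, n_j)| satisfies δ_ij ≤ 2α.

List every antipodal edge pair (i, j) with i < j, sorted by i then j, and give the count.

count = 5; pairs: (0,3), (1,3), (1,4), (2,3), (2,4)

α = atan 0.7 = 34.99°;  2α = 69.98°
n_0 = (+0.8706, +0.4921)
n_1 = (+0.1023, +0.9948)
n_2 = (-0.5558, +0.8313)
n_3 = (-0.5329, -0.8462)
n_4 = (+0.2479, -0.9688)
  (0,1): δ = 125.35°  ·
  (0,2): δ = 85.71°  ·
  (0,3): δ = 28.32°  ✓
  (0,4): δ = 74.88°  ·
  (1,2): δ = 140.36°  ·
  (1,3): δ = 26.33°  ✓
  (1,4): δ = 20.22°  ✓
  (2,3): δ = 65.97°  ✓
  (2,4): δ = 19.41°  ✓
  (3,4): δ = 133.45°  ·
antipodal pairs: 5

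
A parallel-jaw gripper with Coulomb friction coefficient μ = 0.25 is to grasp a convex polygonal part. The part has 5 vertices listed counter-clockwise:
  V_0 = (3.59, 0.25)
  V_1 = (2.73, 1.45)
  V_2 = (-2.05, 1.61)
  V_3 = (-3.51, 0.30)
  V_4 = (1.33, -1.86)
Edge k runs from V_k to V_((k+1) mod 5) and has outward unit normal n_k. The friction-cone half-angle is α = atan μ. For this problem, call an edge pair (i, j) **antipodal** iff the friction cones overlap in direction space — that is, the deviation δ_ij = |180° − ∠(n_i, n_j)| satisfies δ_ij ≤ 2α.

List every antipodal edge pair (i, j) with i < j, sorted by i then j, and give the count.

count = 2; pairs: (1,3), (2,4)

α = atan 0.25 = 14.04°;  2α = 28.07°
n_0 = (+0.8128, +0.5825)
n_1 = (+0.0335, +0.9994)
n_2 = (-0.6678, +0.7443)
n_3 = (-0.4075, -0.9132)
n_4 = (+0.6824, -0.7309)
  (0,1): δ = 127.55°  ·
  (0,2): δ = 83.73°  ·
  (0,3): δ = 30.32°  ·
  (0,4): δ = 97.41°  ·
  (1,2): δ = 136.18°  ·
  (1,3): δ = 22.13°  ✓
  (1,4): δ = 44.95°  ·
  (2,3): δ = 65.95°  ·
  (2,4): δ = 1.13°  ✓
  (3,4): δ = 112.92°  ·
antipodal pairs: 2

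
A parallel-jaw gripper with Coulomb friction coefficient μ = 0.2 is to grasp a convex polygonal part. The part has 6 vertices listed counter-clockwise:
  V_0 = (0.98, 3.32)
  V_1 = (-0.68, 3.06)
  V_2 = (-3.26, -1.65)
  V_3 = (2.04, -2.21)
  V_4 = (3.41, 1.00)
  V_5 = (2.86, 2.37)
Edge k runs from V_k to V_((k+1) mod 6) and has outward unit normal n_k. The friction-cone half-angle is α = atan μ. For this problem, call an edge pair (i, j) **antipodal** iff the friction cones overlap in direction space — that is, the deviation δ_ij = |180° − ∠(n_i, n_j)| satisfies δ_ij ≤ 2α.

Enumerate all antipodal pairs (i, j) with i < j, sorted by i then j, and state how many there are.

α = atan 0.2 = 11.31°;  2α = 22.62°
n_0 = (-0.1547, +0.9880)
n_1 = (-0.8770, +0.4804)
n_2 = (-0.1051, -0.9945)
n_3 = (+0.9197, -0.3925)
n_4 = (+0.9280, +0.3726)
n_5 = (+0.4510, +0.8925)
  (0,1): δ = 127.61°  ·
  (0,2): δ = 14.93°  ✓
  (0,3): δ = 57.99°  ·
  (0,4): δ = 102.97°  ·
  (0,5): δ = 144.29°  ·
  (1,2): δ = 67.32°  ·
  (1,3): δ = 5.60°  ✓
  (1,4): δ = 50.59°  ·
  (1,5): δ = 91.90°  ·
  (2,3): δ = 107.08°  ·
  (2,4): δ = 62.10°  ·
  (2,5): δ = 20.78°  ✓
  (3,4): δ = 135.01°  ·
  (3,5): δ = 93.70°  ·
  (4,5): δ = 138.68°  ·
antipodal pairs: 3

count = 3; pairs: (0,2), (1,3), (2,5)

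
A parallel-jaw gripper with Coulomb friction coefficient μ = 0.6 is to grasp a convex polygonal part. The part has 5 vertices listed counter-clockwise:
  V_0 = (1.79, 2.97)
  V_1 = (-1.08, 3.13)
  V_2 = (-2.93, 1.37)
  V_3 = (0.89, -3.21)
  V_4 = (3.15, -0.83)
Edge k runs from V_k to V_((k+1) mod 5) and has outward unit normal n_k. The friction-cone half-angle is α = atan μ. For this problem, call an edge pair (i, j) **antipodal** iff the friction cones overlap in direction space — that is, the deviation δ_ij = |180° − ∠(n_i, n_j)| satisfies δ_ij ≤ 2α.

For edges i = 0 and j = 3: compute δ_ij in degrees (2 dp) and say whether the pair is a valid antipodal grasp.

α = atan 0.6 = 30.96°;  2α = 61.93°
edge 0: e_0 = (-2.87, +0.16);  n_0 = (+0.0557, +0.9984)
edge 3: e_3 = (+2.26, +2.38);  n_3 = (+0.7252, -0.6886)
∠(n_0, n_3) = 130.33°
δ = |180° − 130.33°| = 49.67°
49.67° ≤ 2α = 61.93°  →  valid

δ = 49.67°, valid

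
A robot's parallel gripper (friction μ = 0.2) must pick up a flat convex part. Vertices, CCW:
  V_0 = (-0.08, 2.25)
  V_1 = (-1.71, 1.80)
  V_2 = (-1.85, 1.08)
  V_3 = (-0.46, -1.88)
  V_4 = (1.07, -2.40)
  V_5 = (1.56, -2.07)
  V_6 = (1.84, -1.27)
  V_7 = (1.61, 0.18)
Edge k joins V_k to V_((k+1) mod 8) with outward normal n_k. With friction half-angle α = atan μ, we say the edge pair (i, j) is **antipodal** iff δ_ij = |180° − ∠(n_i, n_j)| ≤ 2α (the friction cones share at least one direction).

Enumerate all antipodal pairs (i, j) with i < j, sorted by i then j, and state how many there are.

α = atan 0.2 = 11.31°;  2α = 22.62°
n_0 = (-0.2661, +0.9639)
n_1 = (-0.9816, +0.1909)
n_2 = (-0.9052, -0.4251)
n_3 = (-0.3218, -0.9468)
n_4 = (+0.5586, -0.8294)
n_5 = (+0.9439, -0.3304)
n_6 = (+0.9877, +0.1567)
n_7 = (+0.7746, +0.6324)
  (0,1): δ = 116.44°  ·
  (0,2): δ = 80.28°  ·
  (0,3): δ = 34.20°  ·
  (0,4): δ = 18.53°  ✓
  (0,5): δ = 55.28°  ·
  (0,6): δ = 83.58°  ·
  (0,7): δ = 113.80°  ·
  (1,2): δ = 143.84°  ·
  (1,3): δ = 97.77°  ·
  (1,4): δ = 45.04°  ·
  (1,5): δ = 8.29°  ✓
  (1,6): δ = 20.02°  ✓
  (1,7): δ = 50.23°  ·
  (2,3): δ = 133.93°  ·
  (2,4): δ = 81.20°  ·
  (2,5): δ = 44.44°  ·
  (2,6): δ = 16.14°  ✓
  (2,7): δ = 14.07°  ✓
  (3,4): δ = 127.27°  ·
  (3,5): δ = 90.52°  ·
  (3,6): δ = 62.22°  ·
  (3,7): δ = 32.00°  ·
  (4,5): δ = 143.25°  ·
  (4,6): δ = 114.95°  ·
  (4,7): δ = 84.73°  ·
  (5,6): δ = 151.70°  ·
  (5,7): δ = 121.48°  ·
  (6,7): δ = 149.78°  ·
antipodal pairs: 5

count = 5; pairs: (0,4), (1,5), (1,6), (2,6), (2,7)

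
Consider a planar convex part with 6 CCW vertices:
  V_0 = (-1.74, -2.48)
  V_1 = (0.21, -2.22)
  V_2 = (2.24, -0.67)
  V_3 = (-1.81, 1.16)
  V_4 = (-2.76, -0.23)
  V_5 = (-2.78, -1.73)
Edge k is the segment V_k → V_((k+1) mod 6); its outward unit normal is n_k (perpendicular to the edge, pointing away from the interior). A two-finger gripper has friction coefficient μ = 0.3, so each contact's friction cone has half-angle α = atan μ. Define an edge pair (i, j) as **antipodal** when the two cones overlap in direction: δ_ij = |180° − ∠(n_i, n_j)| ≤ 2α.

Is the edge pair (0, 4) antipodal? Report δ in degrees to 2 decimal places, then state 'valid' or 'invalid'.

α = atan 0.3 = 16.70°;  2α = 33.40°
edge 0: e_0 = (+1.95, +0.26);  n_0 = (+0.1322, -0.9912)
edge 4: e_4 = (-0.02, -1.50);  n_4 = (-0.9999, +0.0133)
∠(n_0, n_4) = 98.36°
δ = |180° − 98.36°| = 81.64°
81.64° > 2α = 33.40°  →  invalid

δ = 81.64°, invalid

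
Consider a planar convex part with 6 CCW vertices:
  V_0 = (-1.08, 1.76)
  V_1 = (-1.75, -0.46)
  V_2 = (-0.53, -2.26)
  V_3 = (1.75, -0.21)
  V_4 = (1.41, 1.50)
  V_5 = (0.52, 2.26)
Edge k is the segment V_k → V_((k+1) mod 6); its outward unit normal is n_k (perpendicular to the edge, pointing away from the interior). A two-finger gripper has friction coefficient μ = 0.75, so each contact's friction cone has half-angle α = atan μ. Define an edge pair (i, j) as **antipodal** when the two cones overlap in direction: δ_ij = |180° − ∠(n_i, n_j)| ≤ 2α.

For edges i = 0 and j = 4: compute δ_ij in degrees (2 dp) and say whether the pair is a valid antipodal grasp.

δ = 66.30°, valid

α = atan 0.75 = 36.87°;  2α = 73.74°
edge 0: e_0 = (-0.67, -2.22);  n_0 = (-0.9574, +0.2889)
edge 4: e_4 = (-0.89, +0.76);  n_4 = (+0.6494, +0.7605)
∠(n_0, n_4) = 113.70°
δ = |180° − 113.70°| = 66.30°
66.30° ≤ 2α = 73.74°  →  valid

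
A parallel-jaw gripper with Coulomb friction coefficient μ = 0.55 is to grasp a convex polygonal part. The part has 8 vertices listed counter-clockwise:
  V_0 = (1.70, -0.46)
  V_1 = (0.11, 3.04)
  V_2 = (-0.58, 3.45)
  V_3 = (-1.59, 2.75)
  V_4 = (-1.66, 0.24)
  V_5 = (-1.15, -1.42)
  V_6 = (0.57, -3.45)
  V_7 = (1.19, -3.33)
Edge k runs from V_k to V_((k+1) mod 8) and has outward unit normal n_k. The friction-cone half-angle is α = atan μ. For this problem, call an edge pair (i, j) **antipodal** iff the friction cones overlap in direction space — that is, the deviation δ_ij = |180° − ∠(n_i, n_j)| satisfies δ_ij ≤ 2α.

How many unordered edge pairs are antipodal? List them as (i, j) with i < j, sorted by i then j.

α = atan 0.55 = 28.81°;  2α = 57.62°
n_0 = (+0.9105, +0.4136)
n_1 = (+0.5108, +0.8597)
n_2 = (-0.5696, +0.8219)
n_3 = (-0.9996, +0.0279)
n_4 = (-0.9559, -0.2937)
n_5 = (-0.7630, -0.6464)
n_6 = (+0.1900, -0.9818)
n_7 = (+0.9846, -0.1750)
  (0,1): δ = 145.15°  ·
  (0,2): δ = 79.71°  ·
  (0,3): δ = 26.03°  ✓
  (0,4): δ = 7.35°  ✓
  (0,5): δ = 15.84°  ✓
  (0,6): δ = 76.52°  ·
  (0,7): δ = 145.49°  ·
  (1,2): δ = 114.56°  ·
  (1,3): δ = 60.88°  ·
  (1,4): δ = 42.20°  ✓
  (1,5): δ = 19.01°  ✓
  (1,6): δ = 41.67°  ✓
  (1,7): δ = 110.64°  ·
  (2,3): δ = 126.32°  ·
  (2,4): δ = 107.65°  ·
  (2,5): δ = 84.45°  ·
  (2,6): δ = 23.77°  ✓
  (2,7): δ = 45.20°  ✓
  (3,4): δ = 161.32°  ·
  (3,5): δ = 138.13°  ·
  (3,6): δ = 77.45°  ·
  (3,7): δ = 8.48°  ✓
  (4,5): δ = 156.80°  ·
  (4,6): δ = 96.12°  ·
  (4,7): δ = 27.15°  ✓
  (5,6): δ = 119.32°  ·
  (5,7): δ = 50.35°  ✓
  (6,7): δ = 111.03°  ·
antipodal pairs: 11

count = 11; pairs: (0,3), (0,4), (0,5), (1,4), (1,5), (1,6), (2,6), (2,7), (3,7), (4,7), (5,7)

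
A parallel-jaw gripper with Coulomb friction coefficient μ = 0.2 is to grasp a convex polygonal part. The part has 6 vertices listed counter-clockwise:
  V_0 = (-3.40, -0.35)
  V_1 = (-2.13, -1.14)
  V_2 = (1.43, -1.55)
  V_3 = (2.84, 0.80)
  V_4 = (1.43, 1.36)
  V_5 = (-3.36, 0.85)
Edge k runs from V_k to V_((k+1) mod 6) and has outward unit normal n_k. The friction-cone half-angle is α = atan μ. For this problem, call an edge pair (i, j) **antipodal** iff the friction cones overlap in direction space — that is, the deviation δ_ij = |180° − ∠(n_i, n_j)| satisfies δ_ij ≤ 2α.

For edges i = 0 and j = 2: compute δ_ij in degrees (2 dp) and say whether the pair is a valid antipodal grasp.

δ = 89.08°, invalid

α = atan 0.2 = 11.31°;  2α = 22.62°
edge 0: e_0 = (+1.27, -0.79);  n_0 = (-0.5282, -0.8491)
edge 2: e_2 = (+1.41, +2.35);  n_2 = (+0.8575, -0.5145)
∠(n_0, n_2) = 90.92°
δ = |180° − 90.92°| = 89.08°
89.08° > 2α = 22.62°  →  invalid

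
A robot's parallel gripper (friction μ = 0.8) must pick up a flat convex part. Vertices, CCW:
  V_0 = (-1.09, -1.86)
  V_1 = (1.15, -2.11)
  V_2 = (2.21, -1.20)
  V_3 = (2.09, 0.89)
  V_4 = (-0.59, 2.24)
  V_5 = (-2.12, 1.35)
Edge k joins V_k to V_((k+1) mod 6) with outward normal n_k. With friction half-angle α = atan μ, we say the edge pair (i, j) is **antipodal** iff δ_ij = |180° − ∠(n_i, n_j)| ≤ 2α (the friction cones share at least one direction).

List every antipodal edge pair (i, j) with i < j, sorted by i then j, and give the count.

α = atan 0.8 = 38.66°;  2α = 77.32°
n_0 = (-0.1109, -0.9938)
n_1 = (+0.6514, -0.7588)
n_2 = (+0.9984, +0.0573)
n_3 = (+0.4499, +0.8931)
n_4 = (-0.5028, +0.8644)
n_5 = (-0.9522, -0.3055)
  (0,1): δ = 132.99°  ·
  (0,2): δ = 80.35°  ·
  (0,3): δ = 20.37°  ✓
  (0,4): δ = 36.55°  ✓
  (0,5): δ = 114.16°  ·
  (1,2): δ = 127.36°  ·
  (1,3): δ = 67.38°  ✓
  (1,4): δ = 10.46°  ✓
  (1,5): δ = 67.14°  ✓
  (2,3): δ = 120.02°  ·
  (2,4): δ = 63.10°  ✓
  (2,5): δ = 14.50°  ✓
  (3,4): δ = 123.08°  ·
  (3,5): δ = 45.47°  ✓
  (4,5): δ = 102.40°  ·
antipodal pairs: 8

count = 8; pairs: (0,3), (0,4), (1,3), (1,4), (1,5), (2,4), (2,5), (3,5)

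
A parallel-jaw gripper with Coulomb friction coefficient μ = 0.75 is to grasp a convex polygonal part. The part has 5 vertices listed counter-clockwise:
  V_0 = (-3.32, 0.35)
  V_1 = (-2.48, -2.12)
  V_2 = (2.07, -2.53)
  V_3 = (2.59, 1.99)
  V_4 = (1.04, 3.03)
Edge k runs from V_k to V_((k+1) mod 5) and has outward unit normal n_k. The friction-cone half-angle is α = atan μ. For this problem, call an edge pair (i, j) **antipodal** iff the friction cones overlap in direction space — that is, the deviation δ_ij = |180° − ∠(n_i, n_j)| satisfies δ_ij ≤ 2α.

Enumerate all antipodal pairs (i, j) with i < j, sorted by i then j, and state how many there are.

α = atan 0.75 = 36.87°;  2α = 73.74°
n_0 = (-0.9467, -0.3220)
n_1 = (-0.0897, -0.9960)
n_2 = (+0.9934, -0.1143)
n_3 = (+0.5572, +0.8304)
n_4 = (-0.5237, +0.8519)
  (0,1): δ = 113.93°  ·
  (0,2): δ = 25.34°  ✓
  (0,3): δ = 37.36°  ✓
  (0,4): δ = 102.80°  ·
  (1,2): δ = 91.41°  ·
  (1,3): δ = 28.71°  ✓
  (1,4): δ = 36.73°  ✓
  (2,3): δ = 117.30°  ·
  (2,4): δ = 51.86°  ✓
  (3,4): δ = 114.56°  ·
antipodal pairs: 5

count = 5; pairs: (0,2), (0,3), (1,3), (1,4), (2,4)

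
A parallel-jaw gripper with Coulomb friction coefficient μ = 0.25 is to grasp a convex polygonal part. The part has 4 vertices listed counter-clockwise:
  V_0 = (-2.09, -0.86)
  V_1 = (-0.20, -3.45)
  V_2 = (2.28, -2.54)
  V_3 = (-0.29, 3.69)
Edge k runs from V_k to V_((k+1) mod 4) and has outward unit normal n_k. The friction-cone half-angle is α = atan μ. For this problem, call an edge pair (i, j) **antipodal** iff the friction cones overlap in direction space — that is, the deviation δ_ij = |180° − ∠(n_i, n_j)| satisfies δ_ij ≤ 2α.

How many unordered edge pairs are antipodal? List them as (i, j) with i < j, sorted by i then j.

count = 1; pairs: (0,2)

α = atan 0.25 = 14.04°;  2α = 28.07°
n_0 = (-0.8078, -0.5895)
n_1 = (+0.3445, -0.9388)
n_2 = (+0.9244, +0.3813)
n_3 = (-0.9299, +0.3679)
  (0,1): δ = 105.97°  ·
  (0,2): δ = 13.70°  ✓
  (0,3): δ = 122.30°  ·
  (1,2): δ = 87.73°  ·
  (1,3): δ = 48.27°  ·
  (2,3): δ = 44.00°  ·
antipodal pairs: 1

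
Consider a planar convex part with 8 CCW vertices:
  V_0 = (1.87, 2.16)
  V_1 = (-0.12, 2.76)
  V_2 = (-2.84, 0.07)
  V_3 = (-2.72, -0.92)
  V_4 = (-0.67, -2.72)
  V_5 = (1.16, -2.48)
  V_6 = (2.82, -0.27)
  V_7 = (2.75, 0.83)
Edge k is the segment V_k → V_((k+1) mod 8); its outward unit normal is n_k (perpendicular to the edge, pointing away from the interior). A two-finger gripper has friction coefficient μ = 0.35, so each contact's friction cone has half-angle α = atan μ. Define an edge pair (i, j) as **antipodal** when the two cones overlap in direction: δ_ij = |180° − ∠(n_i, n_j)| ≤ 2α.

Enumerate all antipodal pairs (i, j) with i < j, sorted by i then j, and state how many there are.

α = atan 0.35 = 19.29°;  2α = 38.58°
n_0 = (+0.2887, +0.9574)
n_1 = (-0.7032, +0.7110)
n_2 = (-0.9927, -0.1203)
n_3 = (-0.6598, -0.7514)
n_4 = (+0.1300, -0.9915)
n_5 = (+0.7996, -0.6006)
n_6 = (+0.9980, +0.0635)
n_7 = (+0.8340, +0.5518)
  (0,1): δ = 118.54°  ·
  (0,2): δ = 66.31°  ·
  (0,3): δ = 24.51°  ✓
  (0,4): δ = 24.25°  ✓
  (0,5): δ = 69.87°  ·
  (0,6): δ = 110.42°  ·
  (0,7): δ = 140.27°  ·
  (1,2): δ = 127.77°  ·
  (1,3): δ = 85.97°  ·
  (1,4): δ = 37.21°  ✓
  (1,5): δ = 8.41°  ✓
  (1,6): δ = 48.96°  ·
  (1,7): δ = 78.81°  ·
  (2,3): δ = 138.20°  ·
  (2,4): δ = 89.44°  ·
  (2,5): δ = 43.82°  ·
  (2,6): δ = 3.27°  ✓
  (2,7): δ = 26.58°  ✓
  (3,4): δ = 131.24°  ·
  (3,5): δ = 85.63°  ·
  (3,6): δ = 45.07°  ·
  (3,7): δ = 15.22°  ✓
  (4,5): δ = 134.38°  ·
  (4,6): δ = 93.83°  ·
  (4,7): δ = 63.98°  ·
  (5,6): δ = 139.45°  ·
  (5,7): δ = 109.60°  ·
  (6,7): δ = 150.15°  ·
antipodal pairs: 7

count = 7; pairs: (0,3), (0,4), (1,4), (1,5), (2,6), (2,7), (3,7)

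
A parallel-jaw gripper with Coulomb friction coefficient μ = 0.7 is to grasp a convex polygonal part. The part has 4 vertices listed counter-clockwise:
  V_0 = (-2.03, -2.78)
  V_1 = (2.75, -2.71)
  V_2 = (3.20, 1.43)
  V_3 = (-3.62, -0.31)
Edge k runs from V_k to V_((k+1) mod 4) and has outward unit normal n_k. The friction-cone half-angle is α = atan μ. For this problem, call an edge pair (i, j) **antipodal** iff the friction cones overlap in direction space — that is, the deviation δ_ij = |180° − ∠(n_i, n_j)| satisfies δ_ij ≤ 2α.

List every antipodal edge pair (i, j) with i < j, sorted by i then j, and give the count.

α = atan 0.7 = 34.99°;  2α = 69.98°
n_0 = (+0.0146, -0.9999)
n_1 = (+0.9941, -0.1081)
n_2 = (-0.2472, +0.9690)
n_3 = (-0.8408, -0.5413)
  (0,1): δ = 97.04°  ·
  (0,2): δ = 13.47°  ✓
  (0,3): δ = 121.93°  ·
  (1,2): δ = 69.48°  ✓
  (1,3): δ = 38.97°  ✓
  (2,3): δ = 71.54°  ·
antipodal pairs: 3

count = 3; pairs: (0,2), (1,2), (1,3)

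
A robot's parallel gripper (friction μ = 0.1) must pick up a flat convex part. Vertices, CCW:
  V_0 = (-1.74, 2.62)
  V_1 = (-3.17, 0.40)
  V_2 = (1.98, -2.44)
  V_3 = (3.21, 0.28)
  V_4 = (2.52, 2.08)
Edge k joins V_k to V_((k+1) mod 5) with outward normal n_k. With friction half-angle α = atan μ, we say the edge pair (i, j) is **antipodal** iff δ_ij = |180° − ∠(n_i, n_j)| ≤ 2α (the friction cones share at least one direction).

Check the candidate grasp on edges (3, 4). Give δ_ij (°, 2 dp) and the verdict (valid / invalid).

α = atan 0.1 = 5.71°;  2α = 11.42°
edge 3: e_3 = (-0.69, +1.80);  n_3 = (+0.9337, +0.3579)
edge 4: e_4 = (-4.26, +0.54);  n_4 = (+0.1258, +0.9921)
∠(n_3, n_4) = 61.80°
δ = |180° − 61.80°| = 118.20°
118.20° > 2α = 11.42°  →  invalid

δ = 118.20°, invalid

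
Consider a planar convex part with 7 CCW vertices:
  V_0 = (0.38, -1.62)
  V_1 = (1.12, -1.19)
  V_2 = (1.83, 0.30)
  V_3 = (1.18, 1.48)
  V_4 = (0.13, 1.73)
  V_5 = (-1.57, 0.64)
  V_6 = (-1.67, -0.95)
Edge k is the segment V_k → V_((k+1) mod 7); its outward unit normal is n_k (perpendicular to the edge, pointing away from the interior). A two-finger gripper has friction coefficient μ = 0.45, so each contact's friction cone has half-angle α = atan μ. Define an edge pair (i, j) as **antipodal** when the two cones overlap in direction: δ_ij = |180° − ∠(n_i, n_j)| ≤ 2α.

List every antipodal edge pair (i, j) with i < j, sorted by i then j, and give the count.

α = atan 0.45 = 24.23°;  2α = 48.46°
n_0 = (+0.5024, -0.8646)
n_1 = (+0.9027, -0.4302)
n_2 = (+0.8759, +0.4825)
n_3 = (+0.2316, +0.9728)
n_4 = (-0.5398, +0.8418)
n_5 = (-0.9980, +0.0628)
n_6 = (-0.3107, -0.9505)
  (0,1): δ = 145.64°  ·
  (0,2): δ = 91.31°  ·
  (0,3): δ = 43.55°  ✓
  (0,4): δ = 2.51°  ✓
  (0,5): δ = 56.24°  ·
  (0,6): δ = 131.74°  ·
  (1,2): δ = 125.67°  ·
  (1,3): δ = 77.91°  ·
  (1,4): δ = 31.85°  ✓
  (1,5): δ = 21.88°  ✓
  (1,6): δ = 97.38°  ·
  (2,3): δ = 132.24°  ·
  (2,4): δ = 86.18°  ·
  (2,5): δ = 32.45°  ✓
  (2,6): δ = 43.05°  ✓
  (3,4): δ = 133.94°  ·
  (3,5): δ = 80.21°  ·
  (3,6): δ = 4.71°  ✓
  (4,5): δ = 126.27°  ·
  (4,6): δ = 50.77°  ·
  (5,6): δ = 104.50°  ·
antipodal pairs: 7

count = 7; pairs: (0,3), (0,4), (1,4), (1,5), (2,5), (2,6), (3,6)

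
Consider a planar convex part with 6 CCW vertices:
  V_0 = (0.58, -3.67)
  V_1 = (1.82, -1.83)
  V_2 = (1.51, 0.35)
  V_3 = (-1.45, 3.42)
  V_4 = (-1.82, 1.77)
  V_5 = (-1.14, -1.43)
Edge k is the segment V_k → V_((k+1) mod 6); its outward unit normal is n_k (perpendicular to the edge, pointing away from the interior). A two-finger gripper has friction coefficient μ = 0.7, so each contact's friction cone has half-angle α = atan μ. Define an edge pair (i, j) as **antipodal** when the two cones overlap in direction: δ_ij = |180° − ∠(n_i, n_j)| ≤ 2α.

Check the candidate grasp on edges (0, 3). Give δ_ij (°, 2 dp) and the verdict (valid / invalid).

α = atan 0.7 = 34.99°;  2α = 69.98°
edge 0: e_0 = (+1.24, +1.84);  n_0 = (+0.8293, -0.5589)
edge 3: e_3 = (-0.37, -1.65);  n_3 = (-0.9758, +0.2188)
∠(n_0, n_3) = 158.66°
δ = |180° − 158.66°| = 21.34°
21.34° ≤ 2α = 69.98°  →  valid

δ = 21.34°, valid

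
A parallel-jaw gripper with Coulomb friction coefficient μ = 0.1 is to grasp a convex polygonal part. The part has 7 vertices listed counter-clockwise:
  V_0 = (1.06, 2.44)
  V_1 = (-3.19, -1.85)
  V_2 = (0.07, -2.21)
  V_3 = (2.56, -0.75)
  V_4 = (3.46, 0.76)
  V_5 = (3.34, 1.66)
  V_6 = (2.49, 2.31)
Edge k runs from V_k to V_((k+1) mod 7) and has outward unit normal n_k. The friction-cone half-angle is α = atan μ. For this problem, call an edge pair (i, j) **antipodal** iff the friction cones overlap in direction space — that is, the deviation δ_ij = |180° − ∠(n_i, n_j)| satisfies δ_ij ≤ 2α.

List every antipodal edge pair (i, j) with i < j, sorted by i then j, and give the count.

count = 1; pairs: (1,6)

α = atan 0.1 = 5.71°;  2α = 11.42°
n_0 = (-0.7104, +0.7038)
n_1 = (-0.1098, -0.9940)
n_2 = (+0.5058, -0.8626)
n_3 = (+0.8590, -0.5120)
n_4 = (+0.9912, +0.1322)
n_5 = (+0.6075, +0.7944)
n_6 = (+0.0905, +0.9959)
  (0,1): δ = 51.57°  ·
  (0,2): δ = 14.88°  ·
  (0,3): δ = 13.94°  ·
  (0,4): δ = 52.33°  ·
  (0,5): δ = 97.33°  ·
  (0,6): δ = 129.54°  ·
  (1,2): δ = 143.31°  ·
  (1,3): δ = 114.49°  ·
  (1,4): δ = 76.10°  ·
  (1,5): δ = 31.10°  ·
  (1,6): δ = 1.11°  ✓
  (2,3): δ = 151.18°  ·
  (2,4): δ = 112.79°  ·
  (2,5): δ = 67.79°  ·
  (2,6): δ = 35.58°  ·
  (3,4): δ = 141.61°  ·
  (3,5): δ = 96.61°  ·
  (3,6): δ = 64.40°  ·
  (4,5): δ = 135.00°  ·
  (4,6): δ = 102.79°  ·
  (5,6): δ = 147.79°  ·
antipodal pairs: 1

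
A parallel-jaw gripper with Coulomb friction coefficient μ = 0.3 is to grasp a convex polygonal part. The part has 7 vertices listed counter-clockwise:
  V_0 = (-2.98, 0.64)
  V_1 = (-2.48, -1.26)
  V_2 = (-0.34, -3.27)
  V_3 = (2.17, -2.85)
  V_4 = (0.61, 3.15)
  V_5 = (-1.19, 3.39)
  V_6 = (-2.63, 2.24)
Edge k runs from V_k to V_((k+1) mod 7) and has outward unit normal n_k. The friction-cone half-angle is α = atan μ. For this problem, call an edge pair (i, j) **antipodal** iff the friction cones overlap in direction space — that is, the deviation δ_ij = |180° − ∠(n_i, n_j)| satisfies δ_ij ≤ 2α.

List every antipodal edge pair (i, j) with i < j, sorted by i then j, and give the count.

α = atan 0.3 = 16.70°;  2α = 33.40°
n_0 = (-0.9671, -0.2545)
n_1 = (-0.6846, -0.7289)
n_2 = (+0.1650, -0.9863)
n_3 = (+0.9678, +0.2516)
n_4 = (+0.1322, +0.9912)
n_5 = (-0.6240, +0.7814)
n_6 = (-0.9769, +0.2137)
  (0,1): δ = 147.95°  ·
  (0,2): δ = 95.24°  ·
  (0,3): δ = 0.17°  ✓
  (0,4): δ = 67.66°  ·
  (0,5): δ = 113.87°  ·
  (0,6): δ = 152.92°  ·
  (1,2): δ = 127.29°  ·
  (1,3): δ = 32.22°  ✓
  (1,4): δ = 35.61°  ·
  (1,5): δ = 81.82°  ·
  (1,6): δ = 120.87°  ·
  (2,3): δ = 84.93°  ·
  (2,4): δ = 17.09°  ✓
  (2,5): δ = 29.11°  ✓
  (2,6): δ = 68.16°  ·
  (3,4): δ = 112.17°  ·
  (3,5): δ = 65.96°  ·
  (3,6): δ = 26.91°  ✓
  (4,5): δ = 133.79°  ·
  (4,6): δ = 94.74°  ·
  (5,6): δ = 140.95°  ·
antipodal pairs: 5

count = 5; pairs: (0,3), (1,3), (2,4), (2,5), (3,6)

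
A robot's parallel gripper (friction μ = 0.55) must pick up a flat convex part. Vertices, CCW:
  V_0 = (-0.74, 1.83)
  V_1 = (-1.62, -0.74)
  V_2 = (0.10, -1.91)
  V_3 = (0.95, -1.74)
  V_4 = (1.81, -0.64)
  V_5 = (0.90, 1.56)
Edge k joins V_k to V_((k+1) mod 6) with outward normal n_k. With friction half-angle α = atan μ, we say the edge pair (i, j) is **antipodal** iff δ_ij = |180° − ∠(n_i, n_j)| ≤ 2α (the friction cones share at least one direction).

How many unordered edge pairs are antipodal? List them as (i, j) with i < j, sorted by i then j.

α = atan 0.55 = 28.81°;  2α = 57.62°
n_0 = (-0.9461, +0.3239)
n_1 = (-0.5624, -0.8268)
n_2 = (+0.1961, -0.9806)
n_3 = (+0.7878, -0.6159)
n_4 = (+0.9241, +0.3822)
n_5 = (+0.1624, +0.9867)
  (0,1): δ = 105.32°  ·
  (0,2): δ = 59.79°  ·
  (0,3): δ = 19.12°  ✓
  (0,4): δ = 41.37°  ✓
  (0,5): δ = 99.55°  ·
  (1,2): δ = 134.47°  ·
  (1,3): δ = 93.79°  ·
  (1,4): δ = 33.30°  ✓
  (1,5): δ = 24.88°  ✓
  (2,3): δ = 139.33°  ·
  (2,4): δ = 78.84°  ·
  (2,5): δ = 20.66°  ✓
  (3,4): δ = 119.51°  ·
  (3,5): δ = 61.33°  ·
  (4,5): δ = 121.82°  ·
antipodal pairs: 5

count = 5; pairs: (0,3), (0,4), (1,4), (1,5), (2,5)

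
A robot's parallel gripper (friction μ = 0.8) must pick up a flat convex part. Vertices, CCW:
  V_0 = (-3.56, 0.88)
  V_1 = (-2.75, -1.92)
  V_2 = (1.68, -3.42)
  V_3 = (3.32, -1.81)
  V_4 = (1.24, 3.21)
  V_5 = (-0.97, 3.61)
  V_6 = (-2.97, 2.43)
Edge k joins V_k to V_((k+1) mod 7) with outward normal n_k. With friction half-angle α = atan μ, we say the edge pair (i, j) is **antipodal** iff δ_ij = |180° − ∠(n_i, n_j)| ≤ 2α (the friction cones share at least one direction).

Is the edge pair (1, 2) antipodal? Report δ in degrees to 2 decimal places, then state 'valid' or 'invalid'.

α = atan 0.8 = 38.66°;  2α = 77.32°
edge 1: e_1 = (+4.43, -1.50);  n_1 = (-0.3207, -0.9472)
edge 2: e_2 = (+1.64, +1.61);  n_2 = (+0.7005, -0.7136)
∠(n_1, n_2) = 63.18°
δ = |180° − 63.18°| = 116.82°
116.82° > 2α = 77.32°  →  invalid

δ = 116.82°, invalid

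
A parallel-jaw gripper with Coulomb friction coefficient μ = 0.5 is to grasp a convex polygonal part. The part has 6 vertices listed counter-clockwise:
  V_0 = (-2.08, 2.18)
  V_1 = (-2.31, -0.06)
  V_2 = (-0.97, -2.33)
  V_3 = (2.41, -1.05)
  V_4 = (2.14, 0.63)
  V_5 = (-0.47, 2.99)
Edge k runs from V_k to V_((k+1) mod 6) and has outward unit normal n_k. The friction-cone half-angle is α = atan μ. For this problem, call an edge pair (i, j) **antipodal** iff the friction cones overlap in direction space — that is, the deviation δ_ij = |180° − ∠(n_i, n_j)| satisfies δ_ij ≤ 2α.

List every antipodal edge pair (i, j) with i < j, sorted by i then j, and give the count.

α = atan 0.5 = 26.57°;  2α = 53.13°
n_0 = (-0.9948, +0.1021)
n_1 = (-0.8612, -0.5083)
n_2 = (+0.3542, -0.9352)
n_3 = (+0.9873, +0.1587)
n_4 = (+0.6707, +0.7417)
n_5 = (-0.4494, +0.8933)
  (0,1): δ = 143.58°  ·
  (0,2): δ = 63.40°  ·
  (0,3): δ = 14.99°  ✓
  (0,4): δ = 53.74°  ·
  (0,5): δ = 122.57°  ·
  (1,2): δ = 99.81°  ·
  (1,3): δ = 21.42°  ✓
  (1,4): δ = 17.33°  ✓
  (1,5): δ = 86.15°  ·
  (2,3): δ = 101.61°  ·
  (2,4): δ = 62.86°  ·
  (2,5): δ = 5.97°  ✓
  (3,4): δ = 141.25°  ·
  (3,5): δ = 72.42°  ·
  (4,5): δ = 111.17°  ·
antipodal pairs: 4

count = 4; pairs: (0,3), (1,3), (1,4), (2,5)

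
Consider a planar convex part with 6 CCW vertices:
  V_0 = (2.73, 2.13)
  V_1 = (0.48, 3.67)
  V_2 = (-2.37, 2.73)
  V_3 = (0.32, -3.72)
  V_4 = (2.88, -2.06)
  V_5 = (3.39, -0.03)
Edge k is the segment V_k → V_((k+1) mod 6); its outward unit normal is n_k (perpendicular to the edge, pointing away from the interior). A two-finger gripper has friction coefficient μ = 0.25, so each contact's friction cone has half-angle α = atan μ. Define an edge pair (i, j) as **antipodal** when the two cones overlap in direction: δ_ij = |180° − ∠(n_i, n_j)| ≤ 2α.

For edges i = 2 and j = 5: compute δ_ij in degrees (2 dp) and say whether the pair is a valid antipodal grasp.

α = atan 0.25 = 14.04°;  2α = 28.07°
edge 2: e_2 = (+2.69, -6.45);  n_2 = (-0.9229, -0.3849)
edge 5: e_5 = (-0.66, +2.16);  n_5 = (+0.9564, +0.2922)
∠(n_2, n_5) = 174.35°
δ = |180° − 174.35°| = 5.65°
5.65° ≤ 2α = 28.07°  →  valid

δ = 5.65°, valid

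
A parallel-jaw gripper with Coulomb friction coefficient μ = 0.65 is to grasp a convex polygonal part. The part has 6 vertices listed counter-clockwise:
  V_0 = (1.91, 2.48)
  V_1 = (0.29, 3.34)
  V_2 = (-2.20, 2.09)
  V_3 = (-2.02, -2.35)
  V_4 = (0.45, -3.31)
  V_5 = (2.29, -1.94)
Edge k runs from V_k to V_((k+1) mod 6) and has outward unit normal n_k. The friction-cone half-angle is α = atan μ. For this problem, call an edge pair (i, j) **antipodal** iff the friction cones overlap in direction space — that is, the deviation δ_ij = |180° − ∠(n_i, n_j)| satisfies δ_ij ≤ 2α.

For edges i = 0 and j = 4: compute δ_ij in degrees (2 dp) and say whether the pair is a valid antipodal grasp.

δ = 64.63°, valid

α = atan 0.65 = 33.02°;  2α = 66.05°
edge 0: e_0 = (-1.62, +0.86);  n_0 = (+0.4689, +0.8833)
edge 4: e_4 = (+1.84, +1.37);  n_4 = (+0.5972, -0.8021)
∠(n_0, n_4) = 115.37°
δ = |180° − 115.37°| = 64.63°
64.63° ≤ 2α = 66.05°  →  valid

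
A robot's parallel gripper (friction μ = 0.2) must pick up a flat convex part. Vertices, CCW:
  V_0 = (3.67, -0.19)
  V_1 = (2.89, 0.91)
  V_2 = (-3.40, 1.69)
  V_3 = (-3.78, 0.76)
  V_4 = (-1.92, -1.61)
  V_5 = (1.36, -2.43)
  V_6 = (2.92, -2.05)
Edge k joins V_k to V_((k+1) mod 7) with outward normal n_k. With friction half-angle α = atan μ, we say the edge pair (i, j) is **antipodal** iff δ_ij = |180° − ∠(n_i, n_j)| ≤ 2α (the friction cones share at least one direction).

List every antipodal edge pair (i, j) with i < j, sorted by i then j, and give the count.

α = atan 0.2 = 11.31°;  2α = 22.62°
n_0 = (+0.8157, +0.5784)
n_1 = (+0.1231, +0.9924)
n_2 = (-0.9257, +0.3782)
n_3 = (-0.7867, -0.6174)
n_4 = (-0.2425, -0.9701)
n_5 = (+0.2367, -0.9716)
n_6 = (+0.9274, -0.3740)
  (0,1): δ = 132.41°  ·
  (0,2): δ = 57.57°  ·
  (0,3): δ = 2.79°  ✓
  (0,4): δ = 40.62°  ·
  (0,5): δ = 68.35°  ·
  (0,6): δ = 122.70°  ·
  (1,2): δ = 105.16°  ·
  (1,3): δ = 44.81°  ·
  (1,4): δ = 6.97°  ✓
  (1,5): δ = 20.76°  ✓
  (1,6): δ = 75.11°  ·
  (2,3): δ = 119.65°  ·
  (2,4): δ = 81.81°  ·
  (2,5): δ = 54.08°  ·
  (2,6): δ = 0.26°  ✓
  (3,4): δ = 142.16°  ·
  (3,5): δ = 114.44°  ·
  (3,6): δ = 60.09°  ·
  (4,5): δ = 152.27°  ·
  (4,6): δ = 97.92°  ·
  (5,6): δ = 125.65°  ·
antipodal pairs: 4

count = 4; pairs: (0,3), (1,4), (1,5), (2,6)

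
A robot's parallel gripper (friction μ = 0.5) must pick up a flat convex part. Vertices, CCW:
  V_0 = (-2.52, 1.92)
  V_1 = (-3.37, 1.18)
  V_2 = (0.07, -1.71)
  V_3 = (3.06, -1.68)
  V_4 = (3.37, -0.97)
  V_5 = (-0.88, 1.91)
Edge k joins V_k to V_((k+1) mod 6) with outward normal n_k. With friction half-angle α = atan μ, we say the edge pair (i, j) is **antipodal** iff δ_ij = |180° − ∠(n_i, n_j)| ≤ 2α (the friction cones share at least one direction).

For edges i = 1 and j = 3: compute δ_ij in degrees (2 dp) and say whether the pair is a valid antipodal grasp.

δ = 73.55°, invalid

α = atan 0.5 = 26.57°;  2α = 53.13°
edge 1: e_1 = (+3.44, -2.89);  n_1 = (-0.6432, -0.7657)
edge 3: e_3 = (+0.31, +0.71);  n_3 = (+0.9165, -0.4001)
∠(n_1, n_3) = 106.45°
δ = |180° − 106.45°| = 73.55°
73.55° > 2α = 53.13°  →  invalid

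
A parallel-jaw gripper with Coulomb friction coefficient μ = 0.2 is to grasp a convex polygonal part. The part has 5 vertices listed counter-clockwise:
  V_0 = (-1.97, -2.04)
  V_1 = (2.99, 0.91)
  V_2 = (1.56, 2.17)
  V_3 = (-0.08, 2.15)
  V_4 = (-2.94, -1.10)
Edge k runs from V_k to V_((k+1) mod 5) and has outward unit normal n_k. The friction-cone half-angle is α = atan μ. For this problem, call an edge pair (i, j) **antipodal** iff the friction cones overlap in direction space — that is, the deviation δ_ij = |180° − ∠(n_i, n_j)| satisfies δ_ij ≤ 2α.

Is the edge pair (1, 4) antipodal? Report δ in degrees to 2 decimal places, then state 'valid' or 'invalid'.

δ = 2.72°, valid

α = atan 0.2 = 11.31°;  2α = 22.62°
edge 1: e_1 = (-1.43, +1.26);  n_1 = (+0.6611, +0.7503)
edge 4: e_4 = (+0.97, -0.94);  n_4 = (-0.6959, -0.7181)
∠(n_1, n_4) = 177.28°
δ = |180° − 177.28°| = 2.72°
2.72° ≤ 2α = 22.62°  →  valid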